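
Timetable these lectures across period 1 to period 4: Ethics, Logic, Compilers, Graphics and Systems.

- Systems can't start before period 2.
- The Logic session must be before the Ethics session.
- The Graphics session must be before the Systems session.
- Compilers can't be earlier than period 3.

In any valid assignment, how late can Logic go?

period 3

Downstream work caps Logic at period 3.
Logic at period 3 is achievable: Systems in period 2, Logic in period 3, Ethics in period 4, Graphics in period 1, Compilers in period 3.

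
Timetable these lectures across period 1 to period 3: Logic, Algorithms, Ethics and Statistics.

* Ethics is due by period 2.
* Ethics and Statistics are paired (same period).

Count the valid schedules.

18

Splitting on Logic: it can be period 1 (6), period 2 (6), period 3 (6). Listing each branch's schedules as (Algorithms, Ethics, Statistics) by period number:
Logic=period 1: (1,1,1) (1,2,2) (2,1,1) (2,2,2) (3,1,1) (3,2,2) — 6.
Logic=period 2: (1,1,1) (1,2,2) (2,1,1) (2,2,2) (3,1,1) (3,2,2) — 6.
Logic=period 3: (1,1,1) (1,2,2) (2,1,1) (2,2,2) (3,1,1) (3,2,2) — 6.
Summing: 6 + 6 + 6 = 18.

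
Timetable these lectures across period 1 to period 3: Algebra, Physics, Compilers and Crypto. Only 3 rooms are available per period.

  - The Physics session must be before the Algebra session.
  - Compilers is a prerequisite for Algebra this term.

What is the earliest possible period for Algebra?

period 2

Precedence pushes Algebra to at least period 2.
Algebra at period 2 is achievable: Compilers in period 1, Crypto in period 1, Physics in period 1, Algebra in period 2.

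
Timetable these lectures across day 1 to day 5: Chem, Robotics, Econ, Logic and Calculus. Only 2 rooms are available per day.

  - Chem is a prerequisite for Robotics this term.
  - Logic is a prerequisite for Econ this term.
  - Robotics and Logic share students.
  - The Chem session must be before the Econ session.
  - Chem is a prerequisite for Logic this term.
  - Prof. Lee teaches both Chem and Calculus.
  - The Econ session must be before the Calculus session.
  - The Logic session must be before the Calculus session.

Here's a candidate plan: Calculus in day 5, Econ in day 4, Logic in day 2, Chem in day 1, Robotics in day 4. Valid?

Only 2 rooms are available per day — holds.
Prof. Lee teaches both Chem and Calculus — holds.
The Logic session must be before the Calculus session — holds.
The Chem session must be before the Econ session — holds.
The Econ session must be before the Calculus session — holds.
Logic is a prerequisite for Econ this term — holds.
Robotics and Logic share students — holds.
Chem is a prerequisite for Logic this term — holds.
Chem is a prerequisite for Robotics this term — holds.

Valid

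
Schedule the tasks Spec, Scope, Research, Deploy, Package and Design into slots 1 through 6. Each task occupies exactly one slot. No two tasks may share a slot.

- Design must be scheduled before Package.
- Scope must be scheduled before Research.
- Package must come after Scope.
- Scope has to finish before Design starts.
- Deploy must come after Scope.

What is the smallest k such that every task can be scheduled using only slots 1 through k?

The precedence chain requires at least 3 distinct slots.
With at most 1 per slot and 6 tasks, at least 6 slots are needed.
6 works (last occupied slot: 6): for example Deploy in 5; Scope in 1; Package in 3; Spec in 6; Research in 4; Design in 2.

6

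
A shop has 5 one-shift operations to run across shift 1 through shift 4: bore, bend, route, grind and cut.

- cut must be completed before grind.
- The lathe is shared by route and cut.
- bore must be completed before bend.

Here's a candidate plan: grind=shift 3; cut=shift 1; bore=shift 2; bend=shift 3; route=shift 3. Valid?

Yes, all constraints hold

cut must be completed before grind — holds.
The lathe is shared by route and cut — holds.
bore must be completed before bend — holds.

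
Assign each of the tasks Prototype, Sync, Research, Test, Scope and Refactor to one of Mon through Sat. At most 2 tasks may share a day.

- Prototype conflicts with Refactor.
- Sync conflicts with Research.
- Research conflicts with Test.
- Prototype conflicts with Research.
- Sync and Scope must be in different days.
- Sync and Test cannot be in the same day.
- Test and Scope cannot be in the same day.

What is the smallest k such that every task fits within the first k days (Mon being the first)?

3 days

With at most 2 per day and 6 tasks, at least 3 days are needed.
3 works (last occupied day: Wed): for example Test=Wed, Prototype=Mon, Scope=Tue, Refactor=Wed, Sync=Mon, Research=Tue.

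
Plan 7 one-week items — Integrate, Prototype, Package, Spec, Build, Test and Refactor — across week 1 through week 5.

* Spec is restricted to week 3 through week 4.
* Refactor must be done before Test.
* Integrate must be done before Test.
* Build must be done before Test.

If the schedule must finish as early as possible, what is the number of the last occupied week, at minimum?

The precedence chain requires at least 2 distinct weeks.
Spec can't be placed before week 3, so the schedule must run through at least week 3.
3 works (last occupied week: week 3): for example Refactor=week 1; Spec=week 3; Integrate=week 1; Prototype=week 1; Package=week 1; Build=week 1; Test=week 2.

3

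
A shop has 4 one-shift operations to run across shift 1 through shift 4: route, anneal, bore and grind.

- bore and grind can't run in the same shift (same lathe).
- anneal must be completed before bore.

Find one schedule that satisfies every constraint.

grind in shift 1; bore in shift 2; anneal in shift 1; route in shift 1

Checking: anneal(shift 1) before bore(shift 2); bore(shift 2) != grind(shift 1).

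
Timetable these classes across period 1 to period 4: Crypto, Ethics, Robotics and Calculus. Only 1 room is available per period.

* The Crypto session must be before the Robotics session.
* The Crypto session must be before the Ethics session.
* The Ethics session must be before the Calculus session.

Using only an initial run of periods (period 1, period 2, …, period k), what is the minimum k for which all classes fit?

The precedence chain requires at least 3 distinct periods.
With at most 1 per period and 4 classes, at least 4 periods are needed.
4 works (last occupied period: period 4): for example Crypto=period 1; Ethics=period 2; Calculus=period 4; Robotics=period 3.

4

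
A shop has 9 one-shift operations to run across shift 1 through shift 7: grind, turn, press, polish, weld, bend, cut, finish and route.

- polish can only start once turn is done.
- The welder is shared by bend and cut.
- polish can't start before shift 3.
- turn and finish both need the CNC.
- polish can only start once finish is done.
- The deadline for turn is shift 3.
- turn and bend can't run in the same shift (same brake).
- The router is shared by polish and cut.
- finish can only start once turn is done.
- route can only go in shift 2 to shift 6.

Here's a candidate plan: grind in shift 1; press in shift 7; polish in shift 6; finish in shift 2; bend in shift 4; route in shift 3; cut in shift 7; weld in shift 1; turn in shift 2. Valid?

finish can only start once turn is done — violated.
polish can only start once turn is done — holds.
turn and bend can't run in the same shift (same brake) — holds.
route can only go in shift 2 to shift 6 — holds.
The deadline for turn is shift 3 — holds.
The welder is shared by bend and cut — holds.
polish can't start before shift 3 — holds.
turn and finish both need the CNC — violated.
The router is shared by polish and cut — holds.
polish can only start once finish is done — holds.

No — it violates: turn and finish both need the CNC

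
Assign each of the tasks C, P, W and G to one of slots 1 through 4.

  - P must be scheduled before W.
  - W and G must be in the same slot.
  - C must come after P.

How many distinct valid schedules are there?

14

Splitting on C: it can be 2 (3), 3 (5), 4 (6). Listing each branch's schedules as (P, W, G):
C=2: (1,2,2) (1,3,3) (1,4,4) — 3.
C=3: (1,2,2) (1,3,3) (1,4,4) (2,3,3) (2,4,4) — 5.
C=4: (1,2,2) (1,3,3) (1,4,4) (2,3,3) (2,4,4) (3,4,4) — 6.
Summing: 3 + 5 + 6 = 14.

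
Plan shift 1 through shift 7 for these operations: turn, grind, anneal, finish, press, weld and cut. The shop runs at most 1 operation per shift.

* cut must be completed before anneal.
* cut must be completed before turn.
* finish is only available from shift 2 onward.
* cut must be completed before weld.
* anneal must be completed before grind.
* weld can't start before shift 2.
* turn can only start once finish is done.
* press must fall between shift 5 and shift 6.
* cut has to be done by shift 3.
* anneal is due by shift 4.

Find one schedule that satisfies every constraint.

finish=shift 3; turn=shift 6; cut=shift 1; anneal=shift 2; grind=shift 7; press=shift 5; weld=shift 4

Checking: cut(shift 1) before weld(shift 4); cut(shift 1) before anneal(shift 2); anneal(shift 2) before grind(shift 7); finish(shift 3) before turn(shift 6); cut(shift 1) before turn(shift 6); cut=shift 1 in [shift 1,shift 3]; press=shift 5 in [shift 5,shift 6]; anneal=shift 2 in [shift 1,shift 4]; finish=shift 3 in [shift 2,shift 7]; weld=shift 4 in [shift 2,shift 7]; max 1 per shift (cap 1).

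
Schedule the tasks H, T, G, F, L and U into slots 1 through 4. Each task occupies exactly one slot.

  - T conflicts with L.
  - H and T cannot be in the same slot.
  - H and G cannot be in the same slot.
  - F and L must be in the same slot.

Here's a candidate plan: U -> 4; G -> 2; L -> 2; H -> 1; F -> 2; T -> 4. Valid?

Yes

H and T cannot be in the same slot — holds.
H and G cannot be in the same slot — holds.
F and L must be in the same slot — holds.
T conflicts with L — holds.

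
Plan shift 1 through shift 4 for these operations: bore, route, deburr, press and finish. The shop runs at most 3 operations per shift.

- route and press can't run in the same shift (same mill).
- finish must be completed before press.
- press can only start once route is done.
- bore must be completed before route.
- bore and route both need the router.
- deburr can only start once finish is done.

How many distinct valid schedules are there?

23

Splitting on bore: it can be shift 1 (17), shift 2 (6). Listing each branch's schedules as (route, deburr, press, finish) by shift number:
bore=shift 1: (2,2,3,1) (2,2,4,1) (2,3,3,1) (2,3,3,2) (2,3,4,1) (2,3,4,2) (2,4,3,1) (2,4,3,2) (2,4,4,1) (2,4,4,2) (2,4,4,3) (3,2,4,1) (3,3,4,1) (3,3,4,2) (3,4,4,1) (3,4,4,2) (3,4,4,3) — 17.
bore=shift 2: (3,2,4,1) (3,3,4,1) (3,3,4,2) (3,4,4,1) (3,4,4,2) (3,4,4,3) — 6.
Summing: 17 + 6 = 23.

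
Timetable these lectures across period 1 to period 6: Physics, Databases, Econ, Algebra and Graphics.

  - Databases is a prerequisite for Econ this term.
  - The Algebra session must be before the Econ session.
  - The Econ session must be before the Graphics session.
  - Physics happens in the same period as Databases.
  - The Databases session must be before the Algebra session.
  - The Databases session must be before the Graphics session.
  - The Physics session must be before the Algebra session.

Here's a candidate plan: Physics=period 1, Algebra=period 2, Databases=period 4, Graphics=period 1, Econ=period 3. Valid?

No — it violates: The Databases session must be before the Graphics session

The Econ session must be before the Graphics session — violated.
Physics happens in the same period as Databases — violated.
The Algebra session must be before the Econ session — holds.
Databases is a prerequisite for Econ this term — violated.
The Databases session must be before the Graphics session — violated.
The Physics session must be before the Algebra session — holds.
The Databases session must be before the Algebra session — violated.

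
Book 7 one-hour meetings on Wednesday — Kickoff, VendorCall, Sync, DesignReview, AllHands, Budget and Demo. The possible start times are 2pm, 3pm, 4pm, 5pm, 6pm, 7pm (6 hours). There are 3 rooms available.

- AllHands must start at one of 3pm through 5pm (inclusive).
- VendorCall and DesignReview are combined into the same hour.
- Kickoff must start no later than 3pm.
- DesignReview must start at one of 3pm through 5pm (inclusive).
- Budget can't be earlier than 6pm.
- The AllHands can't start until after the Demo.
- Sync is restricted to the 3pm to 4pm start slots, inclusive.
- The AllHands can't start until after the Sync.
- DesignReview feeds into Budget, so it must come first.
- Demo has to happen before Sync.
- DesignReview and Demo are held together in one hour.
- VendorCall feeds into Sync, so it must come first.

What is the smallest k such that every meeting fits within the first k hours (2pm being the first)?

5 hours

The precedence chain requires at least 3 distinct hours.
With at most 3 per hour and 7 meetings, at least 3 hours are needed.
Budget can't be placed before 6pm — that is hour 5 counting from 2pm — so the schedule must run through at least 5 hours.
5 works (last occupied hour: 6pm): for example Demo in 3pm; Budget in 6pm; VendorCall in 3pm; DesignReview in 3pm; Kickoff in 2pm; AllHands in 5pm; Sync in 4pm.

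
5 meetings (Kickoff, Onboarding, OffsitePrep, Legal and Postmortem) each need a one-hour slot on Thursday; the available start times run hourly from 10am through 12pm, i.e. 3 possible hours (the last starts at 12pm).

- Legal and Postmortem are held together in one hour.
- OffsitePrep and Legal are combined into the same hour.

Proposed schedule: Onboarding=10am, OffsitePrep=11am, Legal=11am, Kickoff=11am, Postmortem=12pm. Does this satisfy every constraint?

Invalid. Legal and Postmortem are held together in one hour.

Legal and Postmortem are held together in one hour — violated.
OffsitePrep and Legal are combined into the same hour — holds.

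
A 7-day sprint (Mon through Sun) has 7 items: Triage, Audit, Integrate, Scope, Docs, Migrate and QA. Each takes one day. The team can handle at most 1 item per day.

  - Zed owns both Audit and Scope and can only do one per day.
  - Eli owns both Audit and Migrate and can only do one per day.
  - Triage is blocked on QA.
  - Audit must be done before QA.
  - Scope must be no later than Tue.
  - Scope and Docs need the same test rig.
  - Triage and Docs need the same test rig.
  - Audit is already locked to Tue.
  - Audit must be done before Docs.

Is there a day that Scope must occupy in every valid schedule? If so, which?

Scope's window is Mon–Tue.
Audit is fixed at Tue, and Scope can't share a day with Audit.
So Scope must be Mon.

Mon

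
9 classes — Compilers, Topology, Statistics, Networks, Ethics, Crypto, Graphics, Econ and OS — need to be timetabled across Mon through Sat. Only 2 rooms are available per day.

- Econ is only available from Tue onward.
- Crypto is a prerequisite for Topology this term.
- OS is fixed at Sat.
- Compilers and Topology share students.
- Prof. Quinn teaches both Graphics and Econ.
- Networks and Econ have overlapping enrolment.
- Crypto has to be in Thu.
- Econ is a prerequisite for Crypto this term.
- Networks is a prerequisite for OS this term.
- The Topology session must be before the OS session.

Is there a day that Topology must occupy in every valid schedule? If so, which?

Fri

Crypto is fixed at Thu and must come before Topology, so Topology is at least Fri.
OS is fixed at Sat and must come after Topology, so Topology is at most Fri.
So Topology must be Fri.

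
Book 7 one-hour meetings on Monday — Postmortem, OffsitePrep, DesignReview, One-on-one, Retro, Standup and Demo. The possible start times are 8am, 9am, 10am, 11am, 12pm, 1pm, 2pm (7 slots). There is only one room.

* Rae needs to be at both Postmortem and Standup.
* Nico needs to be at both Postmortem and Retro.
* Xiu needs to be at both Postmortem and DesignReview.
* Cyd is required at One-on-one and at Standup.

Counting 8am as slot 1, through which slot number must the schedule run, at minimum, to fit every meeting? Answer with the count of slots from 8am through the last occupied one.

With at most 1 per slot and 7 meetings, at least 7 slots are needed.
7 works (last occupied slot: 2pm): for example Demo in 2pm, DesignReview in 10am, Postmortem in 8am, Standup in 1pm, OffsitePrep in 9am, Retro in 12pm, One-on-one in 11am.

7 slots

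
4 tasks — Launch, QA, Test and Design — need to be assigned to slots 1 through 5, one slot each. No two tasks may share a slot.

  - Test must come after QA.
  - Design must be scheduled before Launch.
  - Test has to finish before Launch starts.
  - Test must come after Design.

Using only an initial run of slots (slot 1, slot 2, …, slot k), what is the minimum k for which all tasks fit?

4

The precedence chain requires at least 3 distinct slots.
With at most 1 per slot and 4 tasks, at least 4 slots are needed.
4 works (last occupied slot: 4): for example Launch=4, QA=2, Test=3, Design=1.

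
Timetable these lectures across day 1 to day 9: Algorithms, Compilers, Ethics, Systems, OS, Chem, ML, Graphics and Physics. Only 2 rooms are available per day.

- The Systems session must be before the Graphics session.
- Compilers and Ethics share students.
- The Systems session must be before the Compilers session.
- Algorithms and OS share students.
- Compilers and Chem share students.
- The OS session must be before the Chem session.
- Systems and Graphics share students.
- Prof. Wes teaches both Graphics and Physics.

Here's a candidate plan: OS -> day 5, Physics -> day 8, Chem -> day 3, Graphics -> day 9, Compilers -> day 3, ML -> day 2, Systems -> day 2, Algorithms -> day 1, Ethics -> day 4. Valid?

No. Compilers and Chem share students is not satisfied.

Systems and Graphics share students — holds.
The Systems session must be before the Graphics session — holds.
Algorithms and OS share students — holds.
The Systems session must be before the Compilers session — holds.
Compilers and Ethics share students — holds.
Prof. Wes teaches both Graphics and Physics — holds.
Compilers and Chem share students — violated.
The OS session must be before the Chem session — violated.
Only 2 rooms are available per day — holds.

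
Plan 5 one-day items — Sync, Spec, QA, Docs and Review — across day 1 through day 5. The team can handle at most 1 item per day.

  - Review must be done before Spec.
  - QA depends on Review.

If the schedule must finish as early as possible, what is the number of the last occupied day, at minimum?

day 5

The precedence chain requires at least 2 distinct days.
With at most 1 per day and 5 work items, at least 5 days are needed.
5 works (last occupied day: day 5): for example Sync -> day 4; Review -> day 1; Docs -> day 5; QA -> day 3; Spec -> day 2.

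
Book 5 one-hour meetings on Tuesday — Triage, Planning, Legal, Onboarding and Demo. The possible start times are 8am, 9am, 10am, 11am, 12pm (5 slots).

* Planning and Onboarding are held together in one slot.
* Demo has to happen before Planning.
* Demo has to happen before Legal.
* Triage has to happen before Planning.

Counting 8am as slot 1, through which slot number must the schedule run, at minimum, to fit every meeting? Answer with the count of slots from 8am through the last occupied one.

The precedence chain requires at least 2 distinct slots.
2 works (last occupied slot: 9am): for example Onboarding in 9am, Triage in 8am, Planning in 9am, Legal in 9am, Demo in 8am.

2 slots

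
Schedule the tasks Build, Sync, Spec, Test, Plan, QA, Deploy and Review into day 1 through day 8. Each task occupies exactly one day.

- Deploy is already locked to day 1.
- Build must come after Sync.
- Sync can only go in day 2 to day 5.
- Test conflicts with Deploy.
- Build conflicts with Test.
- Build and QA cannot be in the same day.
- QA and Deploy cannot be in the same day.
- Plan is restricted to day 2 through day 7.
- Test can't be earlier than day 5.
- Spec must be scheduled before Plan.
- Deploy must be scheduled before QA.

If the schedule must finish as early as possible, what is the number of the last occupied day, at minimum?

The precedence chain requires at least 2 distinct days.
Test can't be placed before day 5, so the schedule must run through at least day 5.
5 works (last occupied day: day 5): for example Review -> day 1; QA -> day 2; Plan -> day 2; Sync -> day 2; Deploy -> day 1; Build -> day 3; Test -> day 5; Spec -> day 1.

day 5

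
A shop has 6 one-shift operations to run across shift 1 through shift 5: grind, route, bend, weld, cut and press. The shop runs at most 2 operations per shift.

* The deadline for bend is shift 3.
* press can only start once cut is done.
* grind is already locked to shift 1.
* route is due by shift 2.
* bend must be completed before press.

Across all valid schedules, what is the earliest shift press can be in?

Precedence pushes press to at least shift 2.
press at shift 3 is achievable: weld -> shift 3; grind -> shift 1; press -> shift 3; bend -> shift 2; route -> shift 1; cut -> shift 2.
Nothing earlier works — the capacity limit rule out every shift before shift 3.

shift 3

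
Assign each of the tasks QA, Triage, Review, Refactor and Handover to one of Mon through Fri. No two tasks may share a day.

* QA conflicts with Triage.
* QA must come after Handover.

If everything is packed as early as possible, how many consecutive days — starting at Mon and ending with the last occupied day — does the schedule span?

The precedence chain requires at least 2 distinct days.
With at most 1 per day and 5 tasks, at least 5 days are needed.
5 works (last occupied day: Fri): for example Triage=Wed; Handover=Mon; QA=Tue; Refactor=Fri; Review=Thu.

5 days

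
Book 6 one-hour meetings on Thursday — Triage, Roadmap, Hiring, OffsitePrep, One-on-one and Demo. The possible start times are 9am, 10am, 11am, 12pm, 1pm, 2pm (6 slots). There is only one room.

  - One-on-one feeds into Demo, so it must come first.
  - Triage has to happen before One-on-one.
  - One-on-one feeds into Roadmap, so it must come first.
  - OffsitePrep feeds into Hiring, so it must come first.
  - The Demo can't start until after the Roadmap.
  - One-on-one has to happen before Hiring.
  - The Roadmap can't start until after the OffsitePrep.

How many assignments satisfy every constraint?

Splitting on Triage: it can be 9am (6), 10am (3). Listing each branch's schedules as (Roadmap, Hiring, OffsitePrep, One-on-one, Demo):
Triage=9am: (12pm,1pm,10am,11am,2pm) (12pm,1pm,11am,10am,2pm) (12pm,2pm,10am,11am,1pm) (12pm,2pm,11am,10am,1pm) (1pm,12pm,10am,11am,2pm) (1pm,12pm,11am,10am,2pm) — 6.
Triage=10am: (12pm,1pm,9am,11am,2pm) (12pm,2pm,9am,11am,1pm) (1pm,12pm,9am,11am,2pm) — 3.
Summing: 6 + 3 = 9.

9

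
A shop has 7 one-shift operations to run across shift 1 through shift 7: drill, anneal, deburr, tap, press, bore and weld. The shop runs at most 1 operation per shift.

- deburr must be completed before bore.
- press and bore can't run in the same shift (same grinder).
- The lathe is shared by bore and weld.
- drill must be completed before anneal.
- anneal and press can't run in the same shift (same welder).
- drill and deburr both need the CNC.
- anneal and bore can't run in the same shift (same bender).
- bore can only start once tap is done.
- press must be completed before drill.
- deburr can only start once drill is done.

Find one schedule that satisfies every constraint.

weld in shift 7, anneal in shift 6, tap in shift 4, bore in shift 5, drill in shift 2, deburr in shift 3, press in shift 1

Checking: deburr(shift 3) before bore(shift 5); drill(shift 2) before anneal(shift 6); tap(shift 4) before bore(shift 5); press(shift 1) before drill(shift 2); drill(shift 2) before deburr(shift 3); bore(shift 5) != weld(shift 7); drill(shift 2) != deburr(shift 3); anneal(shift 6) != bore(shift 5); press(shift 1) != bore(shift 5); anneal(shift 6) != press(shift 1); max 1 per shift (cap 1).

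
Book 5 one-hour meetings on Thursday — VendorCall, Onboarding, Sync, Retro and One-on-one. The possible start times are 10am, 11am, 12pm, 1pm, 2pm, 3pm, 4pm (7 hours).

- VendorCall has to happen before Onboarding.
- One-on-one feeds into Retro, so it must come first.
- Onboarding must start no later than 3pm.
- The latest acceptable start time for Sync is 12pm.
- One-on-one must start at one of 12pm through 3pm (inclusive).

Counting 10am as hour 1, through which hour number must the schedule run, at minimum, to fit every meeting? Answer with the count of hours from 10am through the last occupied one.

The precedence chain requires at least 2 distinct hours.
Propagating the time windows through the other constraints, Retro can't land before 1pm — that is hour 4 counting from 10am — so the schedule must run through at least 4 hours.
4 works (last occupied hour: 1pm): for example One-on-one=12pm; Sync=10am; VendorCall=10am; Onboarding=11am; Retro=1pm.

4 hours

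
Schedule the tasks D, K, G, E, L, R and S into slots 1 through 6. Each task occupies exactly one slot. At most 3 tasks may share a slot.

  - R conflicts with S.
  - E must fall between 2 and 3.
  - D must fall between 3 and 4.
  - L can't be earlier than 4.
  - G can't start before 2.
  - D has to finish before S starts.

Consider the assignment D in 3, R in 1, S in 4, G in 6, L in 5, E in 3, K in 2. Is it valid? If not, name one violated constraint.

D must fall between 3 and 4 — holds.
At most 3 tasks may share a slot — holds.
R conflicts with S — holds.
E must fall between 2 and 3 — holds.
L can't be earlier than 4 — holds.
D has to finish before S starts — holds.
G can't start before 2 — holds.

Yes, all constraints hold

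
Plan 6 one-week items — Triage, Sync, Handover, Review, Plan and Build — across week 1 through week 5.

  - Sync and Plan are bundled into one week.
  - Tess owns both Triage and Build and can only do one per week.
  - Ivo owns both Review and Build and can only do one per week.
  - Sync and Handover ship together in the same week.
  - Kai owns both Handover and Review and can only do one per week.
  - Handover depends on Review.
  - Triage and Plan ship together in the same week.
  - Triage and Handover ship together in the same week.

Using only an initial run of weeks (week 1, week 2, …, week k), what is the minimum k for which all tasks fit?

3 weeks

The precedence chain requires at least 2 distinct weeks.
Could 2 weeks be enough, i.e. nothing placed later than week 2? No: Handover must come after Review (at week 1 or later) → {week 2}; Review must come before Handover (at week 2 or earlier) → {week 1}; Triage must be in the same week as Handover (in {week 2}) → {week 2}; Build can't share with Review (week 1) → {week 2}; Build can't share with Triage (week 2) → nothing is left.
So 2 weeks is not enough.
3 works (last occupied week: week 3): for example Sync -> week 2; Review -> week 1; Handover -> week 2; Build -> week 3; Plan -> week 2; Triage -> week 2.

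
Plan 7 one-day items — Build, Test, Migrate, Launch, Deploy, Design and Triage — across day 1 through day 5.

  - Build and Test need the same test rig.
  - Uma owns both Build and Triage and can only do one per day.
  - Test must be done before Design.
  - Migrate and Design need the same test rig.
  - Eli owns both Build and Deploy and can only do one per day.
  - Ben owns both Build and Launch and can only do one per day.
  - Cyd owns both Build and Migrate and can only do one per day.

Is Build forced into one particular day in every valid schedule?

Build can be day 1 (e.g. Design=day 3; Migrate=day 2; Launch=day 2; Build=day 1; Test=day 2; Triage=day 2; Deploy=day 2) or day 2 (e.g. Launch -> day 1; Deploy -> day 1; Triage -> day 1; Test -> day 1; Design -> day 2; Migrate -> day 1; Build -> day 2).

No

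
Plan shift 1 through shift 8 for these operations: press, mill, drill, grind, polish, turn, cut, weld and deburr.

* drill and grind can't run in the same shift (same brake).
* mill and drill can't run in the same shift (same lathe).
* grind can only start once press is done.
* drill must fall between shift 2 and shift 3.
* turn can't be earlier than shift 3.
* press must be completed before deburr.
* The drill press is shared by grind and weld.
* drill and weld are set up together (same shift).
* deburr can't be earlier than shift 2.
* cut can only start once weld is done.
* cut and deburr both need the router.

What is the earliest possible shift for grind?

shift 2

Precedence pushes grind to at least shift 2.
grind at shift 2 is achievable: grind -> shift 2, mill -> shift 1, turn -> shift 3, weld -> shift 3, drill -> shift 3, cut -> shift 4, polish -> shift 1, deburr -> shift 2, press -> shift 1.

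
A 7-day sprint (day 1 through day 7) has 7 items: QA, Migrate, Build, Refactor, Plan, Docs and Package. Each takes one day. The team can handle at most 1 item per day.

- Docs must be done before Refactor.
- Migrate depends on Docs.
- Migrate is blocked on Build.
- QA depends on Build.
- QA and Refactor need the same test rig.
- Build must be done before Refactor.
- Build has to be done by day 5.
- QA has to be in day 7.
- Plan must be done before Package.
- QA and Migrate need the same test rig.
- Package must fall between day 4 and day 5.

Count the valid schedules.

Splitting on Migrate: it can be day 3 (2), day 4 (6), day 5 (6), day 6 (14). Listing each branch's schedules as (QA, Build, Refactor, Plan, Docs, Package) by day number:
Migrate=day 3: (7,1,6,4,2,5) (7,2,6,4,1,5) — 2.
Migrate=day 4: (7,1,6,2,3,5) (7,1,6,3,2,5) (7,2,6,1,3,5) (7,2,6,3,1,5) (7,3,6,1,2,5) (7,3,6,2,1,5) — 6.
Migrate=day 5: (7,1,6,2,3,4) (7,1,6,3,2,4) (7,2,6,1,3,4) (7,2,6,3,1,4) (7,3,6,1,2,4) (7,3,6,2,1,4) — 6.
Migrate=day 6: (7,1,3,4,2,5) (7,1,4,2,3,5) (7,1,4,3,2,5) (7,1,5,2,3,4) (7,1,5,3,2,4) (7,2,3,4,1,5) (7,2,4,1,3,5) (7,2,4,3,1,5) (7,2,5,1,3,4) (7,2,5,3,1,4) (7,3,4,1,2,5) (7,3,4,2,1,5) (7,3,5,1,2,4) (7,3,5,2,1,4) — 14.
Summing: 2 + 6 + 6 + 14 = 28.

28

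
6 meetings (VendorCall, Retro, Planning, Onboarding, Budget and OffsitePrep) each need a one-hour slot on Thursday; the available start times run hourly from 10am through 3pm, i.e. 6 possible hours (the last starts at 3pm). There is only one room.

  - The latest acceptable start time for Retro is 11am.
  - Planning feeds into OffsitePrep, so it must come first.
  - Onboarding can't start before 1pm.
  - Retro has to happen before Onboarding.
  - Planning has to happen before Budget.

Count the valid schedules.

Splitting on Retro: it can be 10am (24), 11am (24). Listing each branch's schedules as (VendorCall, Planning, Onboarding, Budget, OffsitePrep):
Retro=10am: (11am,12pm,1pm,2pm,3pm) (11am,12pm,1pm,3pm,2pm) (11am,12pm,2pm,1pm,3pm) (11am,12pm,2pm,3pm,1pm) (11am,12pm,3pm,1pm,2pm) (11am,12pm,3pm,2pm,1pm) (12pm,11am,1pm,2pm,3pm) (12pm,11am,1pm,3pm,2pm) (12pm,11am,2pm,1pm,3pm) (12pm,11am,2pm,3pm,1pm) (12pm,11am,3pm,1pm,2pm) (12pm,11am,3pm,2pm,1pm) (1pm,11am,2pm,12pm,3pm) (1pm,11am,2pm,3pm,12pm) (1pm,11am,3pm,12pm,2pm) (1pm,11am,3pm,2pm,12pm) (2pm,11am,1pm,12pm,3pm) (2pm,11am,1pm,3pm,12pm) (2pm,11am,3pm,12pm,1pm) (2pm,11am,3pm,1pm,12pm) (3pm,11am,1pm,12pm,2pm) (3pm,11am,1pm,2pm,12pm) (3pm,11am,2pm,12pm,1pm) (3pm,11am,2pm,1pm,12pm) — 24.
Retro=11am: (10am,12pm,1pm,2pm,3pm) (10am,12pm,1pm,3pm,2pm) (10am,12pm,2pm,1pm,3pm) (10am,12pm,2pm,3pm,1pm) (10am,12pm,3pm,1pm,2pm) (10am,12pm,3pm,2pm,1pm) (12pm,10am,1pm,2pm,3pm) (12pm,10am,1pm,3pm,2pm) (12pm,10am,2pm,1pm,3pm) (12pm,10am,2pm,3pm,1pm) (12pm,10am,3pm,1pm,2pm) (12pm,10am,3pm,2pm,1pm) (1pm,10am,2pm,12pm,3pm) (1pm,10am,2pm,3pm,12pm) (1pm,10am,3pm,12pm,2pm) (1pm,10am,3pm,2pm,12pm) (2pm,10am,1pm,12pm,3pm) (2pm,10am,1pm,3pm,12pm) (2pm,10am,3pm,12pm,1pm) (2pm,10am,3pm,1pm,12pm) (3pm,10am,1pm,12pm,2pm) (3pm,10am,1pm,2pm,12pm) (3pm,10am,2pm,12pm,1pm) (3pm,10am,2pm,1pm,12pm) — 24.
Summing: 24 + 24 = 48.

48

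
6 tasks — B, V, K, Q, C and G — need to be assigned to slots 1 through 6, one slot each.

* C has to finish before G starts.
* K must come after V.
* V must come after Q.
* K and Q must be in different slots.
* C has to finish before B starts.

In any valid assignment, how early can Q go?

Downstream work caps Q at 4.
Q at 1 is achievable: V=2; C=1; G=2; Q=1; K=3; B=2.

1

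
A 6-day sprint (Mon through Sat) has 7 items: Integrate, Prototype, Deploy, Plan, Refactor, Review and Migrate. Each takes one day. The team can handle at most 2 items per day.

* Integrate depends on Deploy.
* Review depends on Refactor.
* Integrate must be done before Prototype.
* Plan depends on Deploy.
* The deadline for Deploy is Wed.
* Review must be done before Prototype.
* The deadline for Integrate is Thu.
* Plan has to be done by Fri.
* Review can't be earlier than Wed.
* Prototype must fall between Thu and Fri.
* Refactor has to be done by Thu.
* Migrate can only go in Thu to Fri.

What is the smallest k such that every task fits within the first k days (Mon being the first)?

4 days

The precedence chain requires at least 3 distinct days.
With at most 2 per day and 7 tasks, at least 4 days are needed.
Prototype can't be placed before Thu — that is day 4 counting from Mon — so the schedule must run through at least 4 days.
4 works (last occupied day: Thu): for example Refactor=Mon, Deploy=Mon, Review=Wed, Migrate=Thu, Integrate=Tue, Prototype=Thu, Plan=Tue.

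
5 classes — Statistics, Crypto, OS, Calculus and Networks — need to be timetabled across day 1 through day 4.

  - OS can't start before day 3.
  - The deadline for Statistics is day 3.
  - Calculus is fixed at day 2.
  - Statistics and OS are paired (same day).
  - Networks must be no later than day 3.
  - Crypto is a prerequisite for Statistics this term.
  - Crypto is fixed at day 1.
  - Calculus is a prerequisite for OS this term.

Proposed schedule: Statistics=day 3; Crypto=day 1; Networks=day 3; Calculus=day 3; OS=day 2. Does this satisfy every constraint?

Invalid. Calculus is a prerequisite for OS this term.

The deadline for Statistics is day 3 — holds.
Networks must be no later than day 3 — holds.
OS can't start before day 3 — violated.
Calculus is fixed at day 2 — violated.
Crypto is a prerequisite for Statistics this term — holds.
Crypto is fixed at day 1 — holds.
Statistics and OS are paired (same day) — violated.
Calculus is a prerequisite for OS this term — violated.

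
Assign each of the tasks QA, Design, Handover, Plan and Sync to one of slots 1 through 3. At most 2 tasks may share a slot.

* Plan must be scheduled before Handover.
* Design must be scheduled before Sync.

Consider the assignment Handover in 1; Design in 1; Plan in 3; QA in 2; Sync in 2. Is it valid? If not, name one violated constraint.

Invalid. Plan must be scheduled before Handover.

At most 2 tasks may share a slot — holds.
Plan must be scheduled before Handover — violated.
Design must be scheduled before Sync — holds.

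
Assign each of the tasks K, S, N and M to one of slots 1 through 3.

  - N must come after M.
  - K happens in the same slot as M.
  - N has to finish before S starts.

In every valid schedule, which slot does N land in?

2

Precedence pushes N to at least 2; downstream work caps N at 2.
So N is pinned to 2.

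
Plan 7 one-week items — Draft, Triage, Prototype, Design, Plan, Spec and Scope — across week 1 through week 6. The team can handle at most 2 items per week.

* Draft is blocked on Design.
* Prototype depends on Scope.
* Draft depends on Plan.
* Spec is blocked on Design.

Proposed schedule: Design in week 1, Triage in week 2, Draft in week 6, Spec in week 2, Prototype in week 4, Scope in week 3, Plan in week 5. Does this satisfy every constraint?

Valid

Draft is blocked on Design — holds.
Prototype depends on Scope — holds.
Draft depends on Plan — holds.
Spec is blocked on Design — holds.
The team can handle at most 2 items per week — holds.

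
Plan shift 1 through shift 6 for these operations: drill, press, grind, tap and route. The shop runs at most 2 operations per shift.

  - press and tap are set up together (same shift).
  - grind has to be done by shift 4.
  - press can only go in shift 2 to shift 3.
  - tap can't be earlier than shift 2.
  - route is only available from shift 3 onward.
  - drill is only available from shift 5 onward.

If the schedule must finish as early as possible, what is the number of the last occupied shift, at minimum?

shift 5

With at most 2 per shift and 5 operations, at least 3 shifts are needed.
drill can't be placed before shift 5, so the schedule must run through at least shift 5.
5 works (last occupied shift: shift 5): for example press -> shift 2, drill -> shift 5, tap -> shift 2, route -> shift 3, grind -> shift 1.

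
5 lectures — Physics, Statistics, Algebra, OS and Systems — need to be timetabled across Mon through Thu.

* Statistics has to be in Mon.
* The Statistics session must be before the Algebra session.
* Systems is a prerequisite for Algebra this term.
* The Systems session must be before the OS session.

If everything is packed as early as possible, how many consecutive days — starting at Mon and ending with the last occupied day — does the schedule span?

2 days

The precedence chain requires at least 2 distinct days.
2 works (last occupied day: Tue): for example Physics in Mon, Statistics in Mon, Systems in Mon, Algebra in Tue, OS in Tue.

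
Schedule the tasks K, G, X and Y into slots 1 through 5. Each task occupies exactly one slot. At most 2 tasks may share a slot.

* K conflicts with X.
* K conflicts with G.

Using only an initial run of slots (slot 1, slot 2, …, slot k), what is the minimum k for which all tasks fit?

With at most 2 per slot and 4 tasks, at least 2 slots are needed.
2 works (last occupied slot: 2): for example K=1; X=2; G=2; Y=1.

2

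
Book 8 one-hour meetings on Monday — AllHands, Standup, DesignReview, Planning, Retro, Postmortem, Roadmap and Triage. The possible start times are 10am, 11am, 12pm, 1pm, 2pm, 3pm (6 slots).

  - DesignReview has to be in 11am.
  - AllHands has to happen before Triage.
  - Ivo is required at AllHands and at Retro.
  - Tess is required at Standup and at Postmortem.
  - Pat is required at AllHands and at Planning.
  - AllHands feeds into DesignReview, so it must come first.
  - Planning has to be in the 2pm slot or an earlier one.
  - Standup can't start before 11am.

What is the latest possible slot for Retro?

3pm

Retro at 3pm is achievable: Triage -> 11am; Retro -> 3pm; Planning -> 11am; AllHands -> 10am; Roadmap -> 10am; DesignReview -> 11am; Standup -> 11am; Postmortem -> 10am.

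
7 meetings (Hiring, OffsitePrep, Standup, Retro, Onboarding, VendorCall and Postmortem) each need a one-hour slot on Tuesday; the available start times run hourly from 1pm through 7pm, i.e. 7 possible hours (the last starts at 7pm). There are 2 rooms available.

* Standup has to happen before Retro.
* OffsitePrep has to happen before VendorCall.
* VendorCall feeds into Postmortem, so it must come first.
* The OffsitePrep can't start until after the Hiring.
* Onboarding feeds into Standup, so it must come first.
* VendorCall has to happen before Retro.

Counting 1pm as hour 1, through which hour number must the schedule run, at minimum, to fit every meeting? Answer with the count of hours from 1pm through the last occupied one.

4 hours

The precedence chain requires at least 4 distinct hours.
With at most 2 per hour and 7 meetings, at least 4 hours are needed.
4 works (last occupied hour: 4pm): for example Postmortem=4pm; OffsitePrep=2pm; Hiring=1pm; VendorCall=3pm; Standup=2pm; Retro=4pm; Onboarding=1pm.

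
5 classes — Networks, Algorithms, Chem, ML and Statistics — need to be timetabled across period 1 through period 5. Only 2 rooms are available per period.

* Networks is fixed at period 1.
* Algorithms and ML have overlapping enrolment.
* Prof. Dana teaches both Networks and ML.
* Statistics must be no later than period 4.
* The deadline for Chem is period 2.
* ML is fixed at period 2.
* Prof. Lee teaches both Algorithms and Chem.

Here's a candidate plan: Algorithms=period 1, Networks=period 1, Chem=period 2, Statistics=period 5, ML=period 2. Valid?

Prof. Lee teaches both Algorithms and Chem — holds.
ML is fixed at period 2 — holds.
Statistics must be no later than period 4 — violated.
Only 2 rooms are available per period — holds.
Prof. Dana teaches both Networks and ML — holds.
Networks is fixed at period 1 — holds.
Algorithms and ML have overlapping enrolment — holds.
The deadline for Chem is period 2 — holds.

Invalid. Statistics must be no later than period 4.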